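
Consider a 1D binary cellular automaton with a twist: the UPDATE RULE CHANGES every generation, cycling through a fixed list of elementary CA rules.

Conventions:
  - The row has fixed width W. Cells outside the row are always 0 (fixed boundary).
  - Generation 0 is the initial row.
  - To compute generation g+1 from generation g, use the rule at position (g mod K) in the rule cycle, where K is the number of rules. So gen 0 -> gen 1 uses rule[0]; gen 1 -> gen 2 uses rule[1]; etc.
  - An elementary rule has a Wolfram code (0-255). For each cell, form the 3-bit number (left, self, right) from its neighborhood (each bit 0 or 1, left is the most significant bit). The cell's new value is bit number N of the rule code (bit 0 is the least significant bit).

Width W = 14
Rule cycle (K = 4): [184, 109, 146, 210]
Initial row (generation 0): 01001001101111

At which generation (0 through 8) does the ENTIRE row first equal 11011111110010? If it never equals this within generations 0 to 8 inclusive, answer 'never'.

Answer: 6

Derivation:
Gen 0: 01001001101111
Gen 1 (rule 184): 00100101011110
Gen 2 (rule 109): 10100111110010
Gen 3 (rule 146): 00011011101101
Gen 4 (rule 210): 00101001100100
Gen 5 (rule 184): 00010101010010
Gen 6 (rule 109): 11011111110010
Gen 7 (rule 146): 00001111101101
Gen 8 (rule 210): 00010111100100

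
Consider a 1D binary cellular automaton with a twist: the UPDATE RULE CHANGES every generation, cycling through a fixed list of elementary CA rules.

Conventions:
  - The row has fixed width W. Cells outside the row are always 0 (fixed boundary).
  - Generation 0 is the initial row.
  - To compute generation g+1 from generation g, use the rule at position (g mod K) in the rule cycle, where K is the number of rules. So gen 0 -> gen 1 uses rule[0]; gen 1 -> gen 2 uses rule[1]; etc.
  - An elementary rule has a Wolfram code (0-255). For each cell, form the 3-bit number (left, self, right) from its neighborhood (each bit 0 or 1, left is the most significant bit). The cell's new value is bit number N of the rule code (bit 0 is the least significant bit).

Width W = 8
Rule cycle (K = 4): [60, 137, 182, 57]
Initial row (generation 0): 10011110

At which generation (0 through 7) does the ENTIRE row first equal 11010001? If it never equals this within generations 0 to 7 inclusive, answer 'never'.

Answer: 1

Derivation:
Gen 0: 10011110
Gen 1 (rule 60): 11010001
Gen 2 (rule 137): 10000100
Gen 3 (rule 182): 11001110
Gen 4 (rule 57): 10101001
Gen 5 (rule 60): 11111101
Gen 6 (rule 137): 11111000
Gen 7 (rule 182): 01110100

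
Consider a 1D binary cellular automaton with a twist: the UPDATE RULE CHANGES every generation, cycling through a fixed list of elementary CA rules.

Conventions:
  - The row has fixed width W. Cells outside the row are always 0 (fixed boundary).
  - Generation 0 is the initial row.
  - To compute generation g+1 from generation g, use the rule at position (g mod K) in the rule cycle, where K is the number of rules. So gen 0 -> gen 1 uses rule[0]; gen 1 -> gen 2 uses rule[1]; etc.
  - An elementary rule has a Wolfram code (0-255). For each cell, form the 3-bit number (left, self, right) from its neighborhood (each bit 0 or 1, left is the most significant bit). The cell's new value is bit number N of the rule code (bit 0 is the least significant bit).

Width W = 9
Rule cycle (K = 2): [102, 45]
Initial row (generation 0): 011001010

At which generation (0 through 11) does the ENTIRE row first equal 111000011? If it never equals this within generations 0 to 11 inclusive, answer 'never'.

Answer: 7

Derivation:
Gen 0: 011001010
Gen 1 (rule 102): 101011110
Gen 2 (rule 45): 111110000
Gen 3 (rule 102): 000010000
Gen 4 (rule 45): 111010111
Gen 5 (rule 102): 001111001
Gen 6 (rule 45): 101000001
Gen 7 (rule 102): 111000011
Gen 8 (rule 45): 100011010
Gen 9 (rule 102): 100101110
Gen 10 (rule 45): 100111000
Gen 11 (rule 102): 101001000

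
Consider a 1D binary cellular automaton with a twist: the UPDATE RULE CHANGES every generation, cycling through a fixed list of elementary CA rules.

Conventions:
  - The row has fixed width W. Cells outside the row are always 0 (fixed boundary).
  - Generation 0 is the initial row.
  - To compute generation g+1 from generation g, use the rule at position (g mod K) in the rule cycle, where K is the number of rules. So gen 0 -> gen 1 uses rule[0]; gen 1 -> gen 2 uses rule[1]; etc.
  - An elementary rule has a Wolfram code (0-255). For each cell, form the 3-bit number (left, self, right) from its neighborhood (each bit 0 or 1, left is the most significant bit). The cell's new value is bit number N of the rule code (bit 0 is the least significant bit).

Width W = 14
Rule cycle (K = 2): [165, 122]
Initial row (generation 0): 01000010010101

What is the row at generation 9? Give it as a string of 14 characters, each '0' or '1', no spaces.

Gen 0: 01000010010101
Gen 1 (rule 165): 01011010011111
Gen 2 (rule 122): 10111101110001
Gen 3 (rule 165): 11011010100101
Gen 4 (rule 122): 11111101011010
Gen 5 (rule 165): 01111011100110
Gen 6 (rule 122): 11001110111111
Gen 7 (rule 165): 00000101011110
Gen 8 (rule 122): 00001010110011
Gen 9 (rule 165): 11101111000000

Answer: 11101111000000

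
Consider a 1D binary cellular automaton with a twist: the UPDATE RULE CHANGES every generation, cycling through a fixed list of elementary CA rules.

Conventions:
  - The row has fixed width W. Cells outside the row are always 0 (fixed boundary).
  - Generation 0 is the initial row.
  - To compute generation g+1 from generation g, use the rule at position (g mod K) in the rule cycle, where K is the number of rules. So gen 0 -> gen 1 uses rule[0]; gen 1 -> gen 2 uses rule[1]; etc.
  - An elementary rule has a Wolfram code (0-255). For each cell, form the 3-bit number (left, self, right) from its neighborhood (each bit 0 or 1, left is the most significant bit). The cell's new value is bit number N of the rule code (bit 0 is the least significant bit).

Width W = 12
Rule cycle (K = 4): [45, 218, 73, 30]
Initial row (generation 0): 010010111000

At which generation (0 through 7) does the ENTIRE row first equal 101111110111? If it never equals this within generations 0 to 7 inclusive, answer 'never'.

Gen 0: 010010111000
Gen 1 (rule 45): 010011100011
Gen 2 (rule 218): 101111110111
Gen 3 (rule 73): 001000010101
Gen 4 (rule 30): 011100110101
Gen 5 (rule 45): 010000101111
Gen 6 (rule 218): 101001001111
Gen 7 (rule 73): 000000001001

Answer: 2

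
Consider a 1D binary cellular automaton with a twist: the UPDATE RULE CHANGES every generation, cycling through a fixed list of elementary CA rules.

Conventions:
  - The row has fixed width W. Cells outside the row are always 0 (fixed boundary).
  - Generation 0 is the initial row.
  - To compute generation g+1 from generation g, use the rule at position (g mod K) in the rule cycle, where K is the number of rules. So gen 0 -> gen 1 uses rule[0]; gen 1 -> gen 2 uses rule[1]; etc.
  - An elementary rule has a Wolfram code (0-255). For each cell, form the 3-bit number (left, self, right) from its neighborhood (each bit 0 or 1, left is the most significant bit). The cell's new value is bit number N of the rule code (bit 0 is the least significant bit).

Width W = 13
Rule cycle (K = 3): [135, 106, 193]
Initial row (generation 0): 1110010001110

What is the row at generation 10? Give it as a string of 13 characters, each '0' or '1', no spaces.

Gen 0: 1110010001110
Gen 1 (rule 135): 0100110110100
Gen 2 (rule 106): 1001111111000
Gen 3 (rule 193): 0000111111011
Gen 4 (rule 135): 1111011110000
Gen 5 (rule 106): 1001110010000
Gen 6 (rule 193): 0000110000111
Gen 7 (rule 135): 1111000111010
Gen 8 (rule 106): 1001001101100
Gen 9 (rule 193): 0000000100101
Gen 10 (rule 135): 1111111101101

Answer: 1111111101101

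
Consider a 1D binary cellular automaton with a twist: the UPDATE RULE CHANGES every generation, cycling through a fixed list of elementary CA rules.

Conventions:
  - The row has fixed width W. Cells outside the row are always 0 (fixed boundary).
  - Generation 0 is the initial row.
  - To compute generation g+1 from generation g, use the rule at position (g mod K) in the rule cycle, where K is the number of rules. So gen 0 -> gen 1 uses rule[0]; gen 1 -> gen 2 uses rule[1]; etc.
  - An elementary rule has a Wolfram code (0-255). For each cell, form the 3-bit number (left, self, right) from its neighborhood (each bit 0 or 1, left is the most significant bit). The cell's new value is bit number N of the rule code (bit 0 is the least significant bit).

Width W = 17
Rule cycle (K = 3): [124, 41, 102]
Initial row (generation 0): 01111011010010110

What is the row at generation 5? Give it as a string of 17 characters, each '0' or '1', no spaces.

Answer: 11010001101000011

Derivation:
Gen 0: 01111011010010110
Gen 1 (rule 124): 01001111111011111
Gen 2 (rule 41): 00001000000110000
Gen 3 (rule 102): 00011000001010000
Gen 4 (rule 124): 00011100001111000
Gen 5 (rule 41): 11010001101000011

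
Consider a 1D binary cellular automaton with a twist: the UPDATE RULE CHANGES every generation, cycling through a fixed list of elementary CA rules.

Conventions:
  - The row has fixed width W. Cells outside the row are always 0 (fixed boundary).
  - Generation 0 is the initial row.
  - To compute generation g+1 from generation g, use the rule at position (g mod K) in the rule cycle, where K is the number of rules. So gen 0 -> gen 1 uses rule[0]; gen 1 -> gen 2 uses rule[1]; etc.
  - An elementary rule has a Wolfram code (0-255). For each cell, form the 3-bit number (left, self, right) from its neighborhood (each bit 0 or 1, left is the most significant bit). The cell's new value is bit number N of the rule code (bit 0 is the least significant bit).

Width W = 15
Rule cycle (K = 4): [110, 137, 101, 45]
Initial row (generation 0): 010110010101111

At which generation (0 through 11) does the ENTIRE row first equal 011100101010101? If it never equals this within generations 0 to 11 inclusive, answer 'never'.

Answer: never

Derivation:
Gen 0: 010110010101111
Gen 1 (rule 110): 111110111111001
Gen 2 (rule 137): 111100111110000
Gen 3 (rule 101): 000100000010111
Gen 4 (rule 45): 110101111011100
Gen 5 (rule 110): 111111001110100
Gen 6 (rule 137): 111110001100001
Gen 7 (rule 101): 000010100101101
Gen 8 (rule 45): 111011100111011
Gen 9 (rule 110): 101110101101111
Gen 10 (rule 137): 001100001001110
Gen 11 (rule 101): 100101101000010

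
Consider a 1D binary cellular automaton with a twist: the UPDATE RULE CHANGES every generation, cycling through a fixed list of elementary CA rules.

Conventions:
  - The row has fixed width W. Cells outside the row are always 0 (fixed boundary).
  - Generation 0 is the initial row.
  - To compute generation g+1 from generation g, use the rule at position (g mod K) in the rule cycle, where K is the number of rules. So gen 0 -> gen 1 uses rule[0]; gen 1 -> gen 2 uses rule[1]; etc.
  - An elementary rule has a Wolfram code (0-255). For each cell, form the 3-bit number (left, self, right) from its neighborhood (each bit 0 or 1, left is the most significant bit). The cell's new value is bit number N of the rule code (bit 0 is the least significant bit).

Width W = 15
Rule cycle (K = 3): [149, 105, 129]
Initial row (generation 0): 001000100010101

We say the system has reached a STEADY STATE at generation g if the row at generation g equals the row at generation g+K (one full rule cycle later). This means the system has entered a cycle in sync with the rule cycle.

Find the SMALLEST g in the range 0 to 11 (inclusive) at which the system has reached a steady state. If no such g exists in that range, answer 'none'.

Answer: none

Derivation:
Gen 0: 001000100010101
Gen 1 (rule 149): 101110111010101
Gen 2 (rule 105): 011011101101010
Gen 3 (rule 129): 000001000000000
Gen 4 (rule 149): 111101111111111
Gen 5 (rule 105): 100111000000001
Gen 6 (rule 129): 000010011111100
Gen 7 (rule 149): 111011001111011
Gen 8 (rule 105): 101111001001111
Gen 9 (rule 129): 000110000000110
Gen 10 (rule 149): 110001111110001
Gen 11 (rule 105): 110101000010100
Gen 12 (rule 129): 000000011000001
Gen 13 (rule 149): 111111000111101
Gen 14 (rule 105): 100001010100110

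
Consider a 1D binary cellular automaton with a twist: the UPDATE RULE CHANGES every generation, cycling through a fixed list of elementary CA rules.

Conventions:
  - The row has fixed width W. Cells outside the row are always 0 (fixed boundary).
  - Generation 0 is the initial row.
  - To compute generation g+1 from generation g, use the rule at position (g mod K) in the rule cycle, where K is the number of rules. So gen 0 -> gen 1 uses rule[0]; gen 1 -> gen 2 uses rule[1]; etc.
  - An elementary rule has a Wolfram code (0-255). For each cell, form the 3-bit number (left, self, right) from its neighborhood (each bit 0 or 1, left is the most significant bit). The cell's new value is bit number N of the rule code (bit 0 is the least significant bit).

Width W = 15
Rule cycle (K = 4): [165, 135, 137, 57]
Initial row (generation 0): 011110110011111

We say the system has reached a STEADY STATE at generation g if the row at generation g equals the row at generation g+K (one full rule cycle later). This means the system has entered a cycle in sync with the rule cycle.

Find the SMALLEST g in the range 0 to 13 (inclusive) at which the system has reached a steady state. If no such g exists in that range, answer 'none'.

Gen 0: 011110110011111
Gen 1 (rule 165): 001101000001110
Gen 2 (rule 135): 110001011110100
Gen 3 (rule 137): 100100011100001
Gen 4 (rule 57): 010011010011100
Gen 5 (rule 165): 010000110001001
Gen 6 (rule 135): 110111000111011
Gen 7 (rule 137): 100110010110010
Gen 8 (rule 57): 010101001101001
Gen 9 (rule 165): 011111000011001
Gen 10 (rule 135): 101110011100011
Gen 11 (rule 137): 001100011001010
Gen 12 (rule 57): 101011010100101
Gen 13 (rule 165): 111100111100111
Gen 14 (rule 135): 011001011001010
Gen 15 (rule 137): 010000010000000
Gen 16 (rule 57): 001111001111111
Gen 17 (rule 165): 100110000111110

Answer: none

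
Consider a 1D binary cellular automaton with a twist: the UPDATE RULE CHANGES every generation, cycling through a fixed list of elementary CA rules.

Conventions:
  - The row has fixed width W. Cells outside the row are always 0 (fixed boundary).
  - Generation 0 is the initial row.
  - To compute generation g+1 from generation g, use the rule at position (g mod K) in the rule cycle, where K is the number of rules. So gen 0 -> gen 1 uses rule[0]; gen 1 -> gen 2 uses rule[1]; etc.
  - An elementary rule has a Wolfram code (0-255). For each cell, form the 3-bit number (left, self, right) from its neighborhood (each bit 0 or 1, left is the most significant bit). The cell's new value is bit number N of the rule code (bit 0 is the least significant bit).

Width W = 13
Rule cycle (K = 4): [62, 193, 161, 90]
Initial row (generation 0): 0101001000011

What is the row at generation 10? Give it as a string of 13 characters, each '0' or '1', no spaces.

Gen 0: 0101001000011
Gen 1 (rule 62): 1111111100110
Gen 2 (rule 193): 0111111100010
Gen 3 (rule 161): 0011111001000
Gen 4 (rule 90): 0110001110100
Gen 5 (rule 62): 1101011001110
Gen 6 (rule 193): 0100001000110
Gen 7 (rule 161): 0001100010000
Gen 8 (rule 90): 0011110101000
Gen 9 (rule 62): 0110001111100
Gen 10 (rule 193): 0010100111101

Answer: 0010100111101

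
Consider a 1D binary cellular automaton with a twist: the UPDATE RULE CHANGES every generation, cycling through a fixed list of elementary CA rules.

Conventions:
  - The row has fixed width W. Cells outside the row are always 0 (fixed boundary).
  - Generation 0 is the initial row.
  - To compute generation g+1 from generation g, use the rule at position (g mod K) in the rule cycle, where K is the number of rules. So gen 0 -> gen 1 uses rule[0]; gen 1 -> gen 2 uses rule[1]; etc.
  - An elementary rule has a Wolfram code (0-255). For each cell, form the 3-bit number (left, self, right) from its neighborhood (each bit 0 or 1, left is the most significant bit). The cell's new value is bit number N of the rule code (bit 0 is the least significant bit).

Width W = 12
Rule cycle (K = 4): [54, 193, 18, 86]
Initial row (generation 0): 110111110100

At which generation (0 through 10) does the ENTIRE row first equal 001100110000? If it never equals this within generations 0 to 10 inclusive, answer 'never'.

Gen 0: 110111110100
Gen 1 (rule 54): 001000001110
Gen 2 (rule 193): 100011100110
Gen 3 (rule 18): 010100011001
Gen 4 (rule 86): 110110101111
Gen 5 (rule 54): 001001110000
Gen 6 (rule 193): 100000110111
Gen 7 (rule 18): 010001000000
Gen 8 (rule 86): 111011100000
Gen 9 (rule 54): 000100010000
Gen 10 (rule 193): 110001000111

Answer: never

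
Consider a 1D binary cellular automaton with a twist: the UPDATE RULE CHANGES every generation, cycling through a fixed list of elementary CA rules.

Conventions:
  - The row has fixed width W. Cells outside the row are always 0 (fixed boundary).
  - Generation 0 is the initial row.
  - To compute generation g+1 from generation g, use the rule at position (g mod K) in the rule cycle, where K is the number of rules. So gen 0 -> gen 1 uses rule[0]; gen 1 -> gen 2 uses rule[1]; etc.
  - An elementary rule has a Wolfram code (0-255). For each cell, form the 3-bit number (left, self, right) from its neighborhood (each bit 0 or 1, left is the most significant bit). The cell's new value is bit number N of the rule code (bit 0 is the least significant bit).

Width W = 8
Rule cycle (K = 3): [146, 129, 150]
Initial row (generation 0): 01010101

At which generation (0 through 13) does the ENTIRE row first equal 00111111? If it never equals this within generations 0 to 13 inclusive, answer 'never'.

Answer: 2

Derivation:
Gen 0: 01010101
Gen 1 (rule 146): 10000000
Gen 2 (rule 129): 00111111
Gen 3 (rule 150): 01011110
Gen 4 (rule 146): 10001101
Gen 5 (rule 129): 00100000
Gen 6 (rule 150): 01110000
Gen 7 (rule 146): 10101000
Gen 8 (rule 129): 00000011
Gen 9 (rule 150): 00000100
Gen 10 (rule 146): 00001010
Gen 11 (rule 129): 11100000
Gen 12 (rule 150): 01010000
Gen 13 (rule 146): 10001000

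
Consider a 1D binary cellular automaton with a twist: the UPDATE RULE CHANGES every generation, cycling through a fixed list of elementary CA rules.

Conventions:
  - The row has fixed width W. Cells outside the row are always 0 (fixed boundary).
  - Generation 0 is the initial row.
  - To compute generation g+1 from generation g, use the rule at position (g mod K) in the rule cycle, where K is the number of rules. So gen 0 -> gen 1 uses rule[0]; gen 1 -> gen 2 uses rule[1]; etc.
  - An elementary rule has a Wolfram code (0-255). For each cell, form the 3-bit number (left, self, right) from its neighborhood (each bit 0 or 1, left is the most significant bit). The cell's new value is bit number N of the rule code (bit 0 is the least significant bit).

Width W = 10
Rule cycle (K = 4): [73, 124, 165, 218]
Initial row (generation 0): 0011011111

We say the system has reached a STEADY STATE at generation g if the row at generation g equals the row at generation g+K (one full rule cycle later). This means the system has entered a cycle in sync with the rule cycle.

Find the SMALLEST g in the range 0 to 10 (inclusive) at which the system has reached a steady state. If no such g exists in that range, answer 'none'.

Answer: none

Derivation:
Gen 0: 0011011111
Gen 1 (rule 73): 1011010001
Gen 2 (rule 124): 1111111001
Gen 3 (rule 165): 0111110001
Gen 4 (rule 218): 1111111010
Gen 5 (rule 73): 1000001000
Gen 6 (rule 124): 1100001100
Gen 7 (rule 165): 0001100001
Gen 8 (rule 218): 0011110010
Gen 9 (rule 73): 1010010000
Gen 10 (rule 124): 1111011000
Gen 11 (rule 165): 0110100011
Gen 12 (rule 218): 1110010111
Gen 13 (rule 73): 1010000101
Gen 14 (rule 124): 1111000111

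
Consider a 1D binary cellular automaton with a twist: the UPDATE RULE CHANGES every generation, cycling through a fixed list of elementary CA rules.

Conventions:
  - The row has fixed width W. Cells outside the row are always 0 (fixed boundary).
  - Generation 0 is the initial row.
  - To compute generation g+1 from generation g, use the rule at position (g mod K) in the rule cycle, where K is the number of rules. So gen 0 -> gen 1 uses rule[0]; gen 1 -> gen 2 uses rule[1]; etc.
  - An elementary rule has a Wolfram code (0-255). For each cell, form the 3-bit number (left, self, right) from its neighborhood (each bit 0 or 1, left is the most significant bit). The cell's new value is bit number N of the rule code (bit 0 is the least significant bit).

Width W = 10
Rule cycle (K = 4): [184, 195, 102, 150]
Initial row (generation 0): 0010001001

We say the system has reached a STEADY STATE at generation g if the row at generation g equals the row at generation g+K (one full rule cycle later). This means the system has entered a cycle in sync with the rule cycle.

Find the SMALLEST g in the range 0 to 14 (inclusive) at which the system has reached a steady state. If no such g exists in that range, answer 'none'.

Answer: none

Derivation:
Gen 0: 0010001001
Gen 1 (rule 184): 0001000100
Gen 2 (rule 195): 1110011001
Gen 3 (rule 102): 0010101011
Gen 4 (rule 150): 0110101000
Gen 5 (rule 184): 0101010100
Gen 6 (rule 195): 1000000001
Gen 7 (rule 102): 1000000011
Gen 8 (rule 150): 1100000100
Gen 9 (rule 184): 1010000010
Gen 10 (rule 195): 0000111100
Gen 11 (rule 102): 0001000100
Gen 12 (rule 150): 0011101110
Gen 13 (rule 184): 0011011101
Gen 14 (rule 195): 1101001100
Gen 15 (rule 102): 0111010100
Gen 16 (rule 150): 1010010110
Gen 17 (rule 184): 0101001101
Gen 18 (rule 195): 1000010100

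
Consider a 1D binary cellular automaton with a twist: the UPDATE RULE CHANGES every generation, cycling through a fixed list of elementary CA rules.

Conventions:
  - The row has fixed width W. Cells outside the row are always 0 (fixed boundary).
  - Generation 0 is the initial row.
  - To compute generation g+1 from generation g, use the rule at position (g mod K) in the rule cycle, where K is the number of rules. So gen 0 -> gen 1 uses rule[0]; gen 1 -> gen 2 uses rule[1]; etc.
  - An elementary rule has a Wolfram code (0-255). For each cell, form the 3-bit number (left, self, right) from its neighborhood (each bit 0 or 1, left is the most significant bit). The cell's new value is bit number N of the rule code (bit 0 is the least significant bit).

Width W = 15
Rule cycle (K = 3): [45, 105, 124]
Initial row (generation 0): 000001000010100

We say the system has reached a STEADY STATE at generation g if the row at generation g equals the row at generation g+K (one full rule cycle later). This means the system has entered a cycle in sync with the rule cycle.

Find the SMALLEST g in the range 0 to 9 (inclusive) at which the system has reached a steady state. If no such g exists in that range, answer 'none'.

Answer: none

Derivation:
Gen 0: 000001000010100
Gen 1 (rule 45): 111101011011101
Gen 2 (rule 105): 100110111110110
Gen 3 (rule 124): 110111100011111
Gen 4 (rule 45): 101100001010000
Gen 5 (rule 105): 011101100100111
Gen 6 (rule 124): 010111110110101
Gen 7 (rule 45): 011100001101111
Gen 8 (rule 105): 010101101111001
Gen 9 (rule 124): 011111111001101
Gen 10 (rule 45): 010000000001011
Gen 11 (rule 105): 000111111100111
Gen 12 (rule 124): 000100000110101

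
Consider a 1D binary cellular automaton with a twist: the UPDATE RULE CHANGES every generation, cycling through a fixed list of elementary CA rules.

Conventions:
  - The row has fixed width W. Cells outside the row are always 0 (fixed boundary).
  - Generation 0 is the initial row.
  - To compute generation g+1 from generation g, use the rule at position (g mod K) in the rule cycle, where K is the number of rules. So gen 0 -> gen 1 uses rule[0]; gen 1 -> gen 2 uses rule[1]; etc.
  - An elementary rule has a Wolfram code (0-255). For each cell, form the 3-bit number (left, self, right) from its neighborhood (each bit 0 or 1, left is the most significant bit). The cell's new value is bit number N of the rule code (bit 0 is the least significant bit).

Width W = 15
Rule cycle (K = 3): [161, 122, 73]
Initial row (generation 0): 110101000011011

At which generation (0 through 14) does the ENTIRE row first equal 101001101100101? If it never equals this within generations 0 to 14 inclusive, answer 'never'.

Gen 0: 110101000011011
Gen 1 (rule 161): 001010011000100
Gen 2 (rule 122): 010101111101010
Gen 3 (rule 73): 000001000100000
Gen 4 (rule 161): 111100010001111
Gen 5 (rule 122): 100110101011001
Gen 6 (rule 73): 000110000011000
Gen 7 (rule 161): 110000111000011
Gen 8 (rule 122): 111001101100111
Gen 9 (rule 73): 101001101100101
Gen 10 (rule 161): 010000010000010
Gen 11 (rule 122): 101000101000101
Gen 12 (rule 73): 000010000010000
Gen 13 (rule 161): 111000111000111
Gen 14 (rule 122): 101101101101101

Answer: 9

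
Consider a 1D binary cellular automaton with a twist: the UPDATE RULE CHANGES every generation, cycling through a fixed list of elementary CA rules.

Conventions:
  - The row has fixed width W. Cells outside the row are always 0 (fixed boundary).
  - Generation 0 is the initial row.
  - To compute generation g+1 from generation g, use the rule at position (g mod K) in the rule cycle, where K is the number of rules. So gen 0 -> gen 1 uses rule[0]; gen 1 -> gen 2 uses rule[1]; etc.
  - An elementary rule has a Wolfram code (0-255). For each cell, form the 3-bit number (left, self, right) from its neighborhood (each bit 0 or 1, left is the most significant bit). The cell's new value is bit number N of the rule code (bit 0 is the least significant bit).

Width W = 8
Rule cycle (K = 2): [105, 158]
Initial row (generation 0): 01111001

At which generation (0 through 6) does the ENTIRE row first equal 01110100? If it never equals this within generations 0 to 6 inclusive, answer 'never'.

Gen 0: 01111001
Gen 1 (rule 105): 01001000
Gen 2 (rule 158): 11111100
Gen 3 (rule 105): 10000101
Gen 4 (rule 158): 11001101
Gen 5 (rule 105): 11001110
Gen 6 (rule 158): 10111101

Answer: never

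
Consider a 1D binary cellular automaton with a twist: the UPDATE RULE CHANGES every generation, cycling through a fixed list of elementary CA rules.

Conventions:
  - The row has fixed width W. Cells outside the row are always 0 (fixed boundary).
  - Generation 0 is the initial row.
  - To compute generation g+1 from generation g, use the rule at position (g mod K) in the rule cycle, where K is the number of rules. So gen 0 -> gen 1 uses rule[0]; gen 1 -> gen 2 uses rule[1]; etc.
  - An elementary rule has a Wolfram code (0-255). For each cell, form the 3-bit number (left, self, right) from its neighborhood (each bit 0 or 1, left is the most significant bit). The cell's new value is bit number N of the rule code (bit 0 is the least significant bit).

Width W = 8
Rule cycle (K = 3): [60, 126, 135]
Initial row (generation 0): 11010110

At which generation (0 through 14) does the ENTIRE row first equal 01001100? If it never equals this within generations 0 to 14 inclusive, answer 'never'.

Gen 0: 11010110
Gen 1 (rule 60): 10111101
Gen 2 (rule 126): 11100111
Gen 3 (rule 135): 01001010
Gen 4 (rule 60): 01101111
Gen 5 (rule 126): 11111001
Gen 6 (rule 135): 01110011
Gen 7 (rule 60): 01001010
Gen 8 (rule 126): 11111111
Gen 9 (rule 135): 01111110
Gen 10 (rule 60): 01000001
Gen 11 (rule 126): 11100011
Gen 12 (rule 135): 01001100
Gen 13 (rule 60): 01101010
Gen 14 (rule 126): 11111111

Answer: 12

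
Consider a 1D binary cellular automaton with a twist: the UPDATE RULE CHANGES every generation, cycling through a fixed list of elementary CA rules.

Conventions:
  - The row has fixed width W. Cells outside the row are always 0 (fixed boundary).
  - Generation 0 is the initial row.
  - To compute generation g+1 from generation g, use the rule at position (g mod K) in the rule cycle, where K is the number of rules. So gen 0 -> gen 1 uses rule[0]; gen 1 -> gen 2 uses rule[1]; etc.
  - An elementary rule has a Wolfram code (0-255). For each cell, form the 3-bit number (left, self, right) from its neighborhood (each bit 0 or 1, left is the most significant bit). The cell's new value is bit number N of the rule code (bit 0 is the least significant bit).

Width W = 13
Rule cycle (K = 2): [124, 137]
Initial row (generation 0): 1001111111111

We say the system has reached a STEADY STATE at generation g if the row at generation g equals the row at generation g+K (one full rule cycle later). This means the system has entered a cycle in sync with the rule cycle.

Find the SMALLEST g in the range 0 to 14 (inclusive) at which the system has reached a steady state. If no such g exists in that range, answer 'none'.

Answer: 14

Derivation:
Gen 0: 1001111111111
Gen 1 (rule 124): 1101000000001
Gen 2 (rule 137): 1000011111100
Gen 3 (rule 124): 1100010000110
Gen 4 (rule 137): 1001000110100
Gen 5 (rule 124): 1101100111110
Gen 6 (rule 137): 1001000111100
Gen 7 (rule 124): 1101100100110
Gen 8 (rule 137): 1001000000100
Gen 9 (rule 124): 1101100000110
Gen 10 (rule 137): 1001001110100
Gen 11 (rule 124): 1101101011110
Gen 12 (rule 137): 1001000011100
Gen 13 (rule 124): 1101100010110
Gen 14 (rule 137): 1001001000100
Gen 15 (rule 124): 1101101100110
Gen 16 (rule 137): 1001001000100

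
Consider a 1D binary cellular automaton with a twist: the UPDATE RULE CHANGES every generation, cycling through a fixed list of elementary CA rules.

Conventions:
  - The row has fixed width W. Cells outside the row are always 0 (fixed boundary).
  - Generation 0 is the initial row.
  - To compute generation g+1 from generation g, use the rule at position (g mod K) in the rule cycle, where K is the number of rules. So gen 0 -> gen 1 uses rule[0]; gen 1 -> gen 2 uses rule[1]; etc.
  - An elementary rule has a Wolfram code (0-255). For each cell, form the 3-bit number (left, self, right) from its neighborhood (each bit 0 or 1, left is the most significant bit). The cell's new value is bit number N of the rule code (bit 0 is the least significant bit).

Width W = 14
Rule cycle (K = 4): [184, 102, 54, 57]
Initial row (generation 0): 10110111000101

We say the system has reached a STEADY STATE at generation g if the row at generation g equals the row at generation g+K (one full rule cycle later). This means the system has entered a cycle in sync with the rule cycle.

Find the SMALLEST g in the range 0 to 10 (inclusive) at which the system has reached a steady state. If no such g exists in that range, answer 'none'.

Answer: none

Derivation:
Gen 0: 10110111000101
Gen 1 (rule 184): 01101110100010
Gen 2 (rule 102): 10110011100110
Gen 3 (rule 54): 11001100011001
Gen 4 (rule 57): 10101011010100
Gen 5 (rule 184): 01010110101010
Gen 6 (rule 102): 11111011111110
Gen 7 (rule 54): 00000100000001
Gen 8 (rule 57): 11110011111100
Gen 9 (rule 184): 11101011111010
Gen 10 (rule 102): 00111100001110
Gen 11 (rule 54): 01000010010001
Gen 12 (rule 57): 00111001001100
Gen 13 (rule 184): 00110100101010
Gen 14 (rule 102): 01011101111110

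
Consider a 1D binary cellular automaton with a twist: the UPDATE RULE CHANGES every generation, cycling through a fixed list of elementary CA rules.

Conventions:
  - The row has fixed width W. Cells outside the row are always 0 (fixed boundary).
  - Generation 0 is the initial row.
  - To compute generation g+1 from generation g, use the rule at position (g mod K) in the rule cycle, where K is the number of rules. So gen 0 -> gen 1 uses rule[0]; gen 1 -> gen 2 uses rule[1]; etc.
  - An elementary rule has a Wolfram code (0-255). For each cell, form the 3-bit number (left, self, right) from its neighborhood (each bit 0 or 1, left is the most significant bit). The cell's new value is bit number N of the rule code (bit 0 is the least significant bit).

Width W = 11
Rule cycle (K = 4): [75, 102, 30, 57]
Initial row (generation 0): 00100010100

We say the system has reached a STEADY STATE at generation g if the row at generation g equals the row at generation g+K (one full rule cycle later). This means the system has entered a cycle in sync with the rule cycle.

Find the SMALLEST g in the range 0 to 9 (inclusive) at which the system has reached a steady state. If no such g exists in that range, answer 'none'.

Gen 0: 00100010100
Gen 1 (rule 75): 11001100001
Gen 2 (rule 102): 01010100011
Gen 3 (rule 30): 11010110110
Gen 4 (rule 57): 10101101101
Gen 5 (rule 75): 00001101100
Gen 6 (rule 102): 00010110100
Gen 7 (rule 30): 00110100110
Gen 8 (rule 57): 10101010101
Gen 9 (rule 75): 00000000000
Gen 10 (rule 102): 00000000000
Gen 11 (rule 30): 00000000000
Gen 12 (rule 57): 11111111111
Gen 13 (rule 75): 10000000001

Answer: none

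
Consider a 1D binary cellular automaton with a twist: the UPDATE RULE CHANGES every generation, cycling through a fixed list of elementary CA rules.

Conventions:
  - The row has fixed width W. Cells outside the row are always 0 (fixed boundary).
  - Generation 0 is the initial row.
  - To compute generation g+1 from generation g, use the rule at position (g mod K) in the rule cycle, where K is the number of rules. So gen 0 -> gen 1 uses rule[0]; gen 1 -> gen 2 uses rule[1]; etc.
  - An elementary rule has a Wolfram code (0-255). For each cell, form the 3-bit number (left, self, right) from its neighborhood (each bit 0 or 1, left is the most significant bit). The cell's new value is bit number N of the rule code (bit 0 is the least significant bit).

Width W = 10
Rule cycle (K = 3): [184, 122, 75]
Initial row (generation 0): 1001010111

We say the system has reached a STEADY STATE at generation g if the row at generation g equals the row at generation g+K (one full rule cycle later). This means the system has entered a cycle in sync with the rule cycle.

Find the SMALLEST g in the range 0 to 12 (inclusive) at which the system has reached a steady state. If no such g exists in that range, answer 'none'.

Answer: none

Derivation:
Gen 0: 1001010111
Gen 1 (rule 184): 0100101110
Gen 2 (rule 122): 1011011011
Gen 3 (rule 75): 0011011011
Gen 4 (rule 184): 0010110110
Gen 5 (rule 122): 0101111111
Gen 6 (rule 75): 1001000001
Gen 7 (rule 184): 0100100000
Gen 8 (rule 122): 1011010000
Gen 9 (rule 75): 0011000111
Gen 10 (rule 184): 0010100110
Gen 11 (rule 122): 0101011111
Gen 12 (rule 75): 1000010001
Gen 13 (rule 184): 0100001000
Gen 14 (rule 122): 1010010100
Gen 15 (rule 75): 0000100001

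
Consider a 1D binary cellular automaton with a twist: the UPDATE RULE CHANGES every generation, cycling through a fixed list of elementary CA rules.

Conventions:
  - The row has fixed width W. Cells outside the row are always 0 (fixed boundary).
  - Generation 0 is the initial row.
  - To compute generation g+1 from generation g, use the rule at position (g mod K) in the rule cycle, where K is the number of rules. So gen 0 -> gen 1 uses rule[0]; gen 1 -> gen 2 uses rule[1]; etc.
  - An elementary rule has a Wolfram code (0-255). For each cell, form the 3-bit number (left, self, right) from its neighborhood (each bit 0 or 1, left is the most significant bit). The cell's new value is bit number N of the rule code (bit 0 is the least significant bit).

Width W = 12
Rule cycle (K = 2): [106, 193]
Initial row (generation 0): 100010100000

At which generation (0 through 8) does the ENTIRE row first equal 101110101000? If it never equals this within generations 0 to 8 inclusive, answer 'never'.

Gen 0: 100010100000
Gen 1 (rule 106): 000101000000
Gen 2 (rule 193): 110000011111
Gen 3 (rule 106): 110000110001
Gen 4 (rule 193): 010110010100
Gen 5 (rule 106): 101110101000
Gen 6 (rule 193): 000110000011
Gen 7 (rule 106): 001110000111
Gen 8 (rule 193): 100110110011

Answer: 5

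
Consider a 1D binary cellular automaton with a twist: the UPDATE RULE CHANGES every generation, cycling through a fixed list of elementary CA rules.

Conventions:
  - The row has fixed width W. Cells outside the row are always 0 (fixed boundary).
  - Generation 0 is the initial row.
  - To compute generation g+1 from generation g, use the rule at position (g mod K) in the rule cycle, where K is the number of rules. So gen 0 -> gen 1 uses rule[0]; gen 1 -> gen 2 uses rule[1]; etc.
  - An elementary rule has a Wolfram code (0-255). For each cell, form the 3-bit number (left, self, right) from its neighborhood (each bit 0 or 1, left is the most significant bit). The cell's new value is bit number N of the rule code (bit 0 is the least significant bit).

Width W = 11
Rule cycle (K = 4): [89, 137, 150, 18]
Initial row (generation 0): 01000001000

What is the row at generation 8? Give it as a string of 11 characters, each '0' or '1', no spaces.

Answer: 00000000110

Derivation:
Gen 0: 01000001000
Gen 1 (rule 89): 00111100111
Gen 2 (rule 137): 10111000110
Gen 3 (rule 150): 10010101001
Gen 4 (rule 18): 01100000110
Gen 5 (rule 89): 01111110111
Gen 6 (rule 137): 01111100110
Gen 7 (rule 150): 10111011001
Gen 8 (rule 18): 00000000110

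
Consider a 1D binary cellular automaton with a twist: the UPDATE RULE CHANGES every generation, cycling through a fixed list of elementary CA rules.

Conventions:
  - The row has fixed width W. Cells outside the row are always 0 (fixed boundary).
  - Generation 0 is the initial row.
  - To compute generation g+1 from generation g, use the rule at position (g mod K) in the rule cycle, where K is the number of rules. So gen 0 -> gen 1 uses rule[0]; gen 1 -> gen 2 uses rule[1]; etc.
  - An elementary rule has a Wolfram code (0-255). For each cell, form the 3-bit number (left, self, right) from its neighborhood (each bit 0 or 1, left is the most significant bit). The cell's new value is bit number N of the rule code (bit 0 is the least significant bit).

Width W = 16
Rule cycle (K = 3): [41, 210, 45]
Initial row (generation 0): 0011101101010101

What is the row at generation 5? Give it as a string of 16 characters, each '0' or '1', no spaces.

Gen 0: 0011101101010101
Gen 1 (rule 41): 1010011010101010
Gen 2 (rule 210): 0001101000000001
Gen 3 (rule 45): 1101011011111101
Gen 4 (rule 41): 1010110110000010
Gen 5 (rule 210): 0000010011000101

Answer: 0000010011000101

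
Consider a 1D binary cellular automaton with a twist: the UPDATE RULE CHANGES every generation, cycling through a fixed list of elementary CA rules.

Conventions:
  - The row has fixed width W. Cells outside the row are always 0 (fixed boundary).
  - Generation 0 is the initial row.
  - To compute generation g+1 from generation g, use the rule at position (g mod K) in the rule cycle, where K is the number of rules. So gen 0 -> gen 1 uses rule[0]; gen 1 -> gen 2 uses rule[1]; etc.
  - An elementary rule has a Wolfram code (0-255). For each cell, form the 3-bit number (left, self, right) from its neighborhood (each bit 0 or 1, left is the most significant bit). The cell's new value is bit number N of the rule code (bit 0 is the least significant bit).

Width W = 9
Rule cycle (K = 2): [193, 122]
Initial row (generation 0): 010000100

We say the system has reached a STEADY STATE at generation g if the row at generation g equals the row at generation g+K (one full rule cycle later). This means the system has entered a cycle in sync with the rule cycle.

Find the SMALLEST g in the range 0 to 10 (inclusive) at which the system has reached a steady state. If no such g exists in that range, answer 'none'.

Gen 0: 010000100
Gen 1 (rule 193): 000110001
Gen 2 (rule 122): 001111010
Gen 3 (rule 193): 100111000
Gen 4 (rule 122): 011101100
Gen 5 (rule 193): 001100101
Gen 6 (rule 122): 011111010
Gen 7 (rule 193): 001111000
Gen 8 (rule 122): 011001100
Gen 9 (rule 193): 001000101
Gen 10 (rule 122): 010101010
Gen 11 (rule 193): 000000000
Gen 12 (rule 122): 000000000

Answer: none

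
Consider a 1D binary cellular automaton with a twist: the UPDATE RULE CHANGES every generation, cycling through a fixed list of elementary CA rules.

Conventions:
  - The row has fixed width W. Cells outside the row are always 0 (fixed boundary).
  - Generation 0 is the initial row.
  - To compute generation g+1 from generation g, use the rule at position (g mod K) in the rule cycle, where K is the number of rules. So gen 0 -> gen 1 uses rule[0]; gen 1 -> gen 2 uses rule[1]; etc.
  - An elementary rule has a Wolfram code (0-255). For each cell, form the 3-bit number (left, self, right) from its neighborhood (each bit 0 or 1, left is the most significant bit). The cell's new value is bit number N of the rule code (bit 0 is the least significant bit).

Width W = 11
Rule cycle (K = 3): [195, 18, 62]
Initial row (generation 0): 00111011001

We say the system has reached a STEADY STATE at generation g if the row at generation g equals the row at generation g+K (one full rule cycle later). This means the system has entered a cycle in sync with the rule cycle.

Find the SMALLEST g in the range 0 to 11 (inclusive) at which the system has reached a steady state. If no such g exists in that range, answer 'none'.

Answer: 8

Derivation:
Gen 0: 00111011001
Gen 1 (rule 195): 11011001010
Gen 2 (rule 18): 00000110001
Gen 3 (rule 62): 00001101011
Gen 4 (rule 195): 11110100001
Gen 5 (rule 18): 00000010010
Gen 6 (rule 62): 00000111111
Gen 7 (rule 195): 11111011111
Gen 8 (rule 18): 00000000000
Gen 9 (rule 62): 00000000000
Gen 10 (rule 195): 11111111111
Gen 11 (rule 18): 00000000000
Gen 12 (rule 62): 00000000000
Gen 13 (rule 195): 11111111111
Gen 14 (rule 18): 00000000000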